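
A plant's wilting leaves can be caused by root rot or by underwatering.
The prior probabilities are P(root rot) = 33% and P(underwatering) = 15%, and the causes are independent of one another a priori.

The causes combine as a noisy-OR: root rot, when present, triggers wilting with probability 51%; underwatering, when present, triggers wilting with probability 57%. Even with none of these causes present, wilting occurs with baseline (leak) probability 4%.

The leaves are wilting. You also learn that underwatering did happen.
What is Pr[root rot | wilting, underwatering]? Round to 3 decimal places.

Pr[root rot | wilting, underwatering] ≈ 0.401

Under noisy-OR, P(wilting | causes) = 1 − (1−0.04)·∏(1−qᵢ) over the active causes.
P(wilting | underwatering) = 0.5872*0.67 + 0.797728*0.33 = 0.393424 + 0.263250 = 0.656674
Restricting to configurations with root rot present: 0.797728*0.33 = 0.263250.
So P(root rot | wilting, underwatering) = 0.263250/0.656674 ≈ 0.401.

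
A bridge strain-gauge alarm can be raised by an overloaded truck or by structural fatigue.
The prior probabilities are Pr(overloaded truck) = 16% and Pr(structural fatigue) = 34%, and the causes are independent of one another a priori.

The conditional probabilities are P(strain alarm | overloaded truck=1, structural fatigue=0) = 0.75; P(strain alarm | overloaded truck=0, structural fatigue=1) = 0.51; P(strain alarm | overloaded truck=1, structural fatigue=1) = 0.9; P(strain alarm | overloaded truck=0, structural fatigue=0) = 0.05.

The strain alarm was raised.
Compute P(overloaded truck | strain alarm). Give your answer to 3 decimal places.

Sum P(strain alarm|·) weighted by the priors over the 4 (overloaded truck, structural fatigue) configurations:
  P(strain alarm) = 0.05·0.84·0.66 + 0.51·0.84·0.34 + 0.75·0.16·0.66 + 0.9·0.16·0.34
        = 0.027720 + 0.145656 + 0.079200 + 0.048960 = 0.301536
Keeping only the overloaded truck-present terms gives 0.128160, so
  P(overloaded truck | strain alarm) = 0.128160 / 0.301536 ≈ 0.425

P(overloaded truck | strain alarm) ≈ 0.425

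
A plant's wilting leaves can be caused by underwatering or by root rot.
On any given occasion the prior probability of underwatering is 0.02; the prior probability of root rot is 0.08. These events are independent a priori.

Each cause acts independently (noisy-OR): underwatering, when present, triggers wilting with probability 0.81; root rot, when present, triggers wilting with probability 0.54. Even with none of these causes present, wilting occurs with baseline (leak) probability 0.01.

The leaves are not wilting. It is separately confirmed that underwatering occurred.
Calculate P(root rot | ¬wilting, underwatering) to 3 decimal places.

Under noisy-OR, P(wilting | causes) = 1 − (1−0.01)·∏(1−qᵢ) over the active causes.
Sum P(¬wilting|·) weighted by the priors over both values of root rot:
  P(¬wilting | underwatering) = 0.1881×0.92 + 0.086526×0.08
        = 0.173052 + 0.006922 = 0.179974
Configurations with root rot contribute 0.006922, so
  P(root rot | ¬wilting, underwatering) = 0.006922 / 0.179974 ≈ 0.038

P(root rot | ¬wilting, underwatering) ≈ 0.038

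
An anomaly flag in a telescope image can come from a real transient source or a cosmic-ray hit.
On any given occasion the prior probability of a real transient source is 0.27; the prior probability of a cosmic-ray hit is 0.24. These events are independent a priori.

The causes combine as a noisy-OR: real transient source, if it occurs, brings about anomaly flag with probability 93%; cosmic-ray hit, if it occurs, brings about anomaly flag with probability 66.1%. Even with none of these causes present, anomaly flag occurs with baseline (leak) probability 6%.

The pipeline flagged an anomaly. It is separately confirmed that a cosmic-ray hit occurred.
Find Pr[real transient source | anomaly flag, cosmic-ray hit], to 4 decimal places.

Pr[real transient source | anomaly flag, cosmic-ray hit] ≈ 0.3467

Under noisy-OR, P(anomaly flag | causes) = 1 − (1−0.06)·∏(1−qᵢ) over the active causes.
Sum P(anomaly flag|·) weighted by the priors over both values of real transient source:
  P(anomaly flag | cosmic-ray hit) = 0.68134*0.73 + 0.977694*0.27
        = 0.497378 + 0.263977 = 0.761355
Configurations with real transient source contribute 0.263977, so
  P(real transient source | anomaly flag, cosmic-ray hit) = 0.263977 / 0.761355 ≈ 0.3467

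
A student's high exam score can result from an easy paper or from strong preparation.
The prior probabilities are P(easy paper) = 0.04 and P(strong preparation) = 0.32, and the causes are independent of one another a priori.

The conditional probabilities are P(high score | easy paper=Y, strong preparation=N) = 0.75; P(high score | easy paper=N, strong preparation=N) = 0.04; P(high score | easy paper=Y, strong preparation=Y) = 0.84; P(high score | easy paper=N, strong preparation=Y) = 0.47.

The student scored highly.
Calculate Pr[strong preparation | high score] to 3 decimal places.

Pr[strong preparation | high score] ≈ 0.769

Enumerate the 4 (easy paper, strong preparation) configurations and weight by the priors:
  P(high score) = 0.04*0.96*0.68 + 0.47*0.96*0.32 + 0.75*0.04*0.68 + 0.84*0.04*0.32
        = 0.026112 + 0.144384 + 0.020400 + 0.010752 = 0.201648
Keeping only the strong preparation-present terms gives 0.155136, so
  P(strong preparation | high score) = 0.155136 / 0.201648 ≈ 0.769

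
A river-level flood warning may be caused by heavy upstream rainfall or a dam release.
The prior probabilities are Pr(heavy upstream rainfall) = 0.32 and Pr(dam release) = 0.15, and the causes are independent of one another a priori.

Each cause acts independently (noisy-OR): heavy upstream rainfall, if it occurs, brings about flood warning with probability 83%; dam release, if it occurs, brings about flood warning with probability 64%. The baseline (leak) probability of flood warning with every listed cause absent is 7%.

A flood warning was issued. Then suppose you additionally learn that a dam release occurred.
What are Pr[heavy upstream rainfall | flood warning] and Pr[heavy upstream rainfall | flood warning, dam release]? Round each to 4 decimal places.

Under noisy-OR, P(flood warning | causes) = 1 − (1−0.07)·∏(1−qᵢ) over the active causes.
P(flood warning) = 0.07·0.68·0.85 + 0.6652·0.68·0.15 + 0.8419·0.32·0.85 + 0.943084·0.32·0.15 = 0.040460 + 0.067850 + 0.228997 + 0.045268 = 0.382575
The heavy upstream rainfall-present share is 0.228997 + 0.045268 = 0.274265.
So P(heavy upstream rainfall | flood warning) = 0.274265/0.382575 ≈ 0.7169.

With the extra evidence:
P(flood warning | dam release) = 0.6652·0.68 + 0.943084·0.32 = 0.452336 + 0.301787 = 0.754123
The heavy upstream rainfall-present share is 0.943084·0.32 = 0.301787.
P(heavy upstream rainfall | flood warning, dam release) = 0.301787 / 0.754123 ≈ 0.4002
The drop from 0.7169 to 0.4002 is the explaining-away (discounting) effect.

Pr[heavy upstream rainfall | flood warning] ≈ 0.7169; Pr[heavy upstream rainfall | flood warning, dam release] ≈ 0.4002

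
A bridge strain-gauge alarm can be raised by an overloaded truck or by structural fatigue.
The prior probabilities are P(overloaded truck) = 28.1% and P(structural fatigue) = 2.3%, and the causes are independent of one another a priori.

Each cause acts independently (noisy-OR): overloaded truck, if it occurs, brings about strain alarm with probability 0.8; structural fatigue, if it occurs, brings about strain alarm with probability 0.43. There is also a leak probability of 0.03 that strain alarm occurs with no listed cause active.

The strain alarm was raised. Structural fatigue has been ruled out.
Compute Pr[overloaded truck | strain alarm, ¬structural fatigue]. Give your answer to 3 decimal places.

Under noisy-OR, P(strain alarm | causes) = 1 − (1−0.03)·∏(1−qᵢ) over the active causes.
Sum P(strain alarm|·) weighted by the priors over both values of overloaded truck:
  P(strain alarm | ¬structural fatigue) = 0.03*0.719 + 0.806*0.281
        = 0.021570 + 0.226486 = 0.248056
Configurations with overloaded truck contribute 0.226486, so
  P(overloaded truck | strain alarm, ¬structural fatigue) = 0.226486 / 0.248056 ≈ 0.913

Pr[overloaded truck | strain alarm, ¬structural fatigue] ≈ 0.913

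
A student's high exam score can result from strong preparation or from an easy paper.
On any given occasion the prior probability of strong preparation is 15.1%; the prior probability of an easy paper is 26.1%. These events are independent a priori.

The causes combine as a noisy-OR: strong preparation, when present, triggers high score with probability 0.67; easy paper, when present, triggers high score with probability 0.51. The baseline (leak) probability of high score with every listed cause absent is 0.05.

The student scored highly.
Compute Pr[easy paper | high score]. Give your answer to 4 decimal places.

Pr[easy paper | high score] ≈ 0.5843

Under noisy-OR, P(high score | causes) = 1 − (1−0.05)·∏(1−qᵢ) over the active causes.
Enumerate the 4 (strong preparation, easy paper) configurations and weight by the priors:
  P(high score) = 0.05·0.849·0.739 + 0.5345·0.849·0.261 + 0.6865·0.151·0.739 + 0.846385·0.151·0.261
        = 0.031371 + 0.118439 + 0.076606 + 0.033357 = 0.259773
Configurations with easy paper contribute 0.151796, so
  P(easy paper | high score) = 0.151796 / 0.259773 ≈ 0.5843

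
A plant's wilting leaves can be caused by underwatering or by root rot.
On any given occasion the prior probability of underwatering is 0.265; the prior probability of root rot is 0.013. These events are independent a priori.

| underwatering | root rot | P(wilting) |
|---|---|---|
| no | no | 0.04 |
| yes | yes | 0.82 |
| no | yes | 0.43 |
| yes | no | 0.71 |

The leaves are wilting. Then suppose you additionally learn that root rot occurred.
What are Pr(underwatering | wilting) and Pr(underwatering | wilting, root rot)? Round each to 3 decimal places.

Pr(underwatering | wilting) ≈ 0.851; Pr(underwatering | wilting, root rot) ≈ 0.407

By total probability over the 4 (underwatering, root rot) configurations:
  P(wilting) = 0.04*0.735*0.987 + 0.43*0.735*0.013 + 0.71*0.265*0.987 + 0.82*0.265*0.013
        = 0.029018 + 0.004109 + 0.185704 + 0.002825 = 0.221656
The terms with underwatering present sum to 0.188529, so
  P(underwatering | wilting) = 0.188529 / 0.221656 ≈ 0.851

Now also conditioning on root rot=true:
Numerator (weight on configurations with underwatering): 0.82×0.265 = 0.217300
Denominator P(wilting | root rot): 0.43×0.735 + 0.82×0.265 = 0.533350
P(underwatering | wilting, root rot) = 0.217300/0.533350 ≈ 0.407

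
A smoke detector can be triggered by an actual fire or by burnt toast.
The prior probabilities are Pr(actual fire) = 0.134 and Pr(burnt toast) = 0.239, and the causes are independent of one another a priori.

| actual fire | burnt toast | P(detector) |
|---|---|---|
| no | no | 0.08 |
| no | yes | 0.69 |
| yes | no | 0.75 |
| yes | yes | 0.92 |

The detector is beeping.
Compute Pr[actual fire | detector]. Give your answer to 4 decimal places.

Enumerate the 4 (actual fire, burnt toast) configurations and weight by the priors:
  P(detector) = 0.08×0.866×0.761 + 0.69×0.866×0.239 + 0.75×0.134×0.761 + 0.92×0.134×0.239
        = 0.052722 + 0.142812 + 0.076481 + 0.029464 = 0.301479
The terms with actual fire present sum to 0.105945, so
  P(actual fire | detector) = 0.105945 / 0.301479 ≈ 0.3514

Pr[actual fire | detector] ≈ 0.3514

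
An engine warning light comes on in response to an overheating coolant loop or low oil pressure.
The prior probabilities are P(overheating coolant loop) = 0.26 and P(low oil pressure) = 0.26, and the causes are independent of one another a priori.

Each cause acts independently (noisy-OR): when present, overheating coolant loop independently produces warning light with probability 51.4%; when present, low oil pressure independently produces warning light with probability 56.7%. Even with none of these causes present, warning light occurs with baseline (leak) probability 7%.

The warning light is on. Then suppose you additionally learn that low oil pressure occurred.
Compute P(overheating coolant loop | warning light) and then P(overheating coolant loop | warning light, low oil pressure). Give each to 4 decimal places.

Under noisy-OR, P(warning light | causes) = 1 − (1−0.07)·∏(1−qᵢ) over the active causes.
P(warning light) = 0.07×0.74×0.74 + 0.59731×0.74×0.26 + 0.54802×0.26×0.74 + 0.804293×0.26×0.26 = 0.038332 + 0.114922 + 0.105439 + 0.054370 = 0.313063
Of this, 0.159809 comes from 0.105439 + 0.054370 (the overheating coolant loop=true cases).
So P(overheating coolant loop | warning light) = 0.159809/0.313063 ≈ 0.5105.

With the extra evidence:
Numerator (weight on configurations with overheating coolant loop): 0.804293*0.26 = 0.209116
Denominator P(warning light | low oil pressure): 0.59731*0.74 + 0.804293*0.26 = 0.651125
Posterior = 0.209116 / 0.651125 ≈ 0.3212
This is intercausal reasoning (explaining away): once low oil pressure accounts for the warning light, overheating coolant loop becomes less likely.

P(overheating coolant loop | warning light) ≈ 0.5105; P(overheating coolant loop | warning light, low oil pressure) ≈ 0.3212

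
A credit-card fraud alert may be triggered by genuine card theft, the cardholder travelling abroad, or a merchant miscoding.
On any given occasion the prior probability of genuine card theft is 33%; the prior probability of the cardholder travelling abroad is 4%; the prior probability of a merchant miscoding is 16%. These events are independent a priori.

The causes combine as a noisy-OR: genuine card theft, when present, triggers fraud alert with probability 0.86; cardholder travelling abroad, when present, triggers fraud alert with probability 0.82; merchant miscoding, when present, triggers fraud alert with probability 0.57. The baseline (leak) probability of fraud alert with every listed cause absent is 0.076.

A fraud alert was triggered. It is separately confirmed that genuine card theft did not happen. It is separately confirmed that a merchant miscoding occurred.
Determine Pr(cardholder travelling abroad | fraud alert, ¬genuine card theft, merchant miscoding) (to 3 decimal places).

Pr(cardholder travelling abroad | fraud alert, ¬genuine card theft, merchant miscoding) ≈ 0.060

Under noisy-OR, P(fraud alert | causes) = 1 − (1−0.076)·∏(1−qᵢ) over the active causes.
P(fraud alert | ¬genuine card theft, merchant miscoding) = 0.60268*0.96 + 0.928482*0.04 = 0.578573 + 0.037139 = 0.615712
Restricting to configurations with cardholder travelling abroad present: 0.928482*0.04 = 0.037139.
P(cardholder travelling abroad | fraud alert, ¬genuine card theft, merchant miscoding) = 0.037139 / 0.615712 ≈ 0.060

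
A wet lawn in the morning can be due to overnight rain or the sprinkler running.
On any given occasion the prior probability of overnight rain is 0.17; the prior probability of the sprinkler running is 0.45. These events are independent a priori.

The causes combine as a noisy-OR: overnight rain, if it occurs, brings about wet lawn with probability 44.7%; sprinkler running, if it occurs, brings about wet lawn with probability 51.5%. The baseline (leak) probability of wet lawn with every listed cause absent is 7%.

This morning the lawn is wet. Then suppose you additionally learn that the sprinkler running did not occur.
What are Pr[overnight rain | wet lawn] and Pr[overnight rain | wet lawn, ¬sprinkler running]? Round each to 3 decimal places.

Under noisy-OR, P(wet lawn | causes) = 1 − (1−0.07)·∏(1−qᵢ) over the active causes.
P(wet lawn) = 0.07·0.83·0.55 + 0.54895·0.83·0.45 + 0.48571·0.17·0.55 + 0.750569·0.17·0.45 = 0.031955 + 0.205033 + 0.045414 + 0.057419 = 0.339821
The overnight rain-present share is 0.045414 + 0.057419 = 0.102833.
P(overnight rain | wet lawn) = 0.102833 / 0.339821 ≈ 0.303

Now condition on the additional information:
Enumerate both values of overnight rain and weight by the priors:
  P(wet lawn | ¬sprinkler running) = 0.07·0.83 + 0.48571·0.17
        = 0.058100 + 0.082571 = 0.140671
The terms with overnight rain present sum to 0.082571, so
  P(overnight rain | wet lawn, ¬sprinkler running) = 0.082571 / 0.140671 ≈ 0.587
With sprinkler running excluded, overnight rain must carry more of the explanatory weight for the wet lawn.

Pr[overnight rain | wet lawn] ≈ 0.303; Pr[overnight rain | wet lawn, ¬sprinkler running] ≈ 0.587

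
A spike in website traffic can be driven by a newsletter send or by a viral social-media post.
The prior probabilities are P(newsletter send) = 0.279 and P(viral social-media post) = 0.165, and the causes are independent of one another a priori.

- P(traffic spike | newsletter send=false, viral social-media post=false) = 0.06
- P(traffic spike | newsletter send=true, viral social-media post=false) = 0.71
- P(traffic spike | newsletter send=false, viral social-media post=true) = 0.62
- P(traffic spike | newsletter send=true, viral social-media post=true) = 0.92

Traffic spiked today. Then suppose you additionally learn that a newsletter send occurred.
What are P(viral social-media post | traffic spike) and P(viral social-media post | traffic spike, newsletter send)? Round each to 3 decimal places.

P(viral social-media post | traffic spike) ≈ 0.366; P(viral social-media post | traffic spike, newsletter send) ≈ 0.204

P(traffic spike) = 0.06×0.721×0.835 + 0.62×0.721×0.165 + 0.71×0.279×0.835 + 0.92×0.279×0.165 = 0.036122 + 0.073758 + 0.165405 + 0.042352 = 0.317637
Of this, 0.116110 comes from 0.073758 + 0.042352 (the viral social-media post=true cases).
P(viral social-media post | traffic spike) = 0.116110 / 0.317637 ≈ 0.366

With the extra evidence:
Sum P(traffic spike|·) weighted by the priors over both values of viral social-media post:
  P(traffic spike | newsletter send) = 0.71×0.835 + 0.92×0.165
        = 0.592850 + 0.151800 = 0.744650
The terms with viral social-media post present sum to 0.151800, so
  P(viral social-media post | traffic spike, newsletter send) = 0.151800 / 0.744650 ≈ 0.204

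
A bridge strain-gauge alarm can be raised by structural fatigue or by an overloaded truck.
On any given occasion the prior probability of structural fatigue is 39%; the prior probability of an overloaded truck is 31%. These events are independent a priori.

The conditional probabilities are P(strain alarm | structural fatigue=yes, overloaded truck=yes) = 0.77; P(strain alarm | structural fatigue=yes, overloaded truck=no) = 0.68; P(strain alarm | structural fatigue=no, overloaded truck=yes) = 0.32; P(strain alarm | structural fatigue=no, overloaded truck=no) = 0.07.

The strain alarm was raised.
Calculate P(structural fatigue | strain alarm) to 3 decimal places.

P(structural fatigue | strain alarm) ≈ 0.754

P(strain alarm) = 0.07×0.61×0.69 + 0.32×0.61×0.31 + 0.68×0.39×0.69 + 0.77×0.39×0.31 = 0.029463 + 0.060512 + 0.182988 + 0.093093 = 0.366056
The structural fatigue-present share is 0.182988 + 0.093093 = 0.276081.
P(structural fatigue | strain alarm) = 0.276081 / 0.366056 ≈ 0.754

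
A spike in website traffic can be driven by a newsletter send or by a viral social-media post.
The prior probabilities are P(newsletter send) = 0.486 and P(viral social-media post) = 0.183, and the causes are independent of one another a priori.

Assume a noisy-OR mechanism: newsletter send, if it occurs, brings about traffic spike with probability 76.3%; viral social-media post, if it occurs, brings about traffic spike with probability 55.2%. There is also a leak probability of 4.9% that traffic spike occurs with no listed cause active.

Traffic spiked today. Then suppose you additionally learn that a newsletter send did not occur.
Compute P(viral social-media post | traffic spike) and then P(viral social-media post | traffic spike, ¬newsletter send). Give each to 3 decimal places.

P(viral social-media post | traffic spike) ≈ 0.290; P(viral social-media post | traffic spike, ¬newsletter send) ≈ 0.724

Under noisy-OR, P(traffic spike | causes) = 1 − (1−0.049)·∏(1−qᵢ) over the active causes.
Numerator (weight on configurations with viral social-media post): 0.053987 + 0.079958 = 0.133945
Normalizer over all consistent configurations: 0.049*0.514*0.817 + 0.573952*0.514*0.183 + 0.774613*0.486*0.817 + 0.899027*0.486*0.183 = 0.462091
Posterior = 0.133945 / 0.462091 ≈ 0.290

Now condition on the additional information:
P(traffic spike | ¬newsletter send) = 0.049·0.817 + 0.573952·0.183 = 0.040033 + 0.105033 = 0.145066
Of this, 0.105033 comes from 0.573952·0.183 (the viral social-media post=true cases).
So P(viral social-media post | traffic spike, ¬newsletter send) = 0.105033/0.145066 ≈ 0.724.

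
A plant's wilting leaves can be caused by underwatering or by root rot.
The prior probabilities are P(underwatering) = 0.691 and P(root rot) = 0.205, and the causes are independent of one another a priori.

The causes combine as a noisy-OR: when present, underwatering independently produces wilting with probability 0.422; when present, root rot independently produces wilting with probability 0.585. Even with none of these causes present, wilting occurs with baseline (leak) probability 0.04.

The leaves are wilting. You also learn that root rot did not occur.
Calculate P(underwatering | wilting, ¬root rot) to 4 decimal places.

Under noisy-OR, P(wilting | causes) = 1 − (1−0.04)·∏(1−qᵢ) over the active causes.
P(wilting | ¬root rot) = 0.04·0.309 + 0.44512·0.691 = 0.012360 + 0.307578 = 0.319938
Restricting to configurations with underwatering present: 0.44512·0.691 = 0.307578.
Hence the posterior is 0.307578/0.319938 ≈ 0.9614.

P(underwatering | wilting, ¬root rot) ≈ 0.9614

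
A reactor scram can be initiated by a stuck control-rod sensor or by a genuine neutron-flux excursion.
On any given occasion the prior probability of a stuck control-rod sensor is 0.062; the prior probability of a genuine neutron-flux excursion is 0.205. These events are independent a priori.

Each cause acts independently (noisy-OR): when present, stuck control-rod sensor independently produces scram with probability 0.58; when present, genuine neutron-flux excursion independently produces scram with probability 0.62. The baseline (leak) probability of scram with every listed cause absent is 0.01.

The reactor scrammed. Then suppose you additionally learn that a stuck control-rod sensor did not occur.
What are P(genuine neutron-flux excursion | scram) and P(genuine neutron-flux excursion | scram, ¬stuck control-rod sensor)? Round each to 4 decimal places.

Under noisy-OR, P(scram | causes) = 1 − (1−0.01)·∏(1−qᵢ) over the active causes.
Sum P(scram|·) weighted by the priors over the 4 (stuck control-rod sensor, genuine neutron-flux excursion) configurations:
  P(scram) = 0.01*0.938*0.795 + 0.6238*0.938*0.205 + 0.5842*0.062*0.795 + 0.841996*0.062*0.205
        = 0.007457 + 0.119951 + 0.028795 + 0.010702 = 0.166905
Keeping only the genuine neutron-flux excursion-present terms gives 0.130653, so
  P(genuine neutron-flux excursion | scram) = 0.130653 / 0.166905 ≈ 0.7828

Now condition on the additional information:
For the numerator, keep only genuine neutron-flux excursion=true terms: 0.6238×0.205 = 0.127879
The normalizing constant is 0.01×0.795 + 0.6238×0.205 = 0.135829
Posterior = 0.127879 / 0.135829 ≈ 0.9415
Ruling out stuck control-rod sensor raises the posterior on genuine neutron-flux excursion — the flip side of explaining away.

P(genuine neutron-flux excursion | scram) ≈ 0.7828; P(genuine neutron-flux excursion | scram, ¬stuck control-rod sensor) ≈ 0.9415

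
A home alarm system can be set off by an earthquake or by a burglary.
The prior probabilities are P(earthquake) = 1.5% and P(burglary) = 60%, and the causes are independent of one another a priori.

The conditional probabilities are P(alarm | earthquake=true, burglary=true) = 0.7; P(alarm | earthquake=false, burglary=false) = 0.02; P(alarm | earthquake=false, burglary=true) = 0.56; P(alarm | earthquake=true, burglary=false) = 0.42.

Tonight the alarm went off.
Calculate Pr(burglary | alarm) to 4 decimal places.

Pr(burglary | alarm) ≈ 0.9701

Enumerate the 4 (earthquake, burglary) configurations and weight by the priors:
  P(alarm) = 0.02*0.985*0.4 + 0.56*0.985*0.6 + 0.42*0.015*0.4 + 0.7*0.015*0.6
        = 0.007880 + 0.330960 + 0.002520 + 0.006300 = 0.347660
Keeping only the burglary-present terms gives 0.337260, so
  P(burglary | alarm) = 0.337260 / 0.347660 ≈ 0.9701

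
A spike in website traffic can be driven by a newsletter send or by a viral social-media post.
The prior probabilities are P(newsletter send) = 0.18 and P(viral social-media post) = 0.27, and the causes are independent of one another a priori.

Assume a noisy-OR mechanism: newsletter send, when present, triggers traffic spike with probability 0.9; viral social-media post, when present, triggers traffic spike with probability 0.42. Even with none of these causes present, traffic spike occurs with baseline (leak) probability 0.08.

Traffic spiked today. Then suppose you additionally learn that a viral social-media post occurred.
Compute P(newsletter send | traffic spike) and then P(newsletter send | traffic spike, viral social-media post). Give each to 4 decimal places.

Under noisy-OR, P(traffic spike | causes) = 1 − (1−0.08)·∏(1−qᵢ) over the active causes.
Weight on newsletter send=true, given the evidence: 0.119311 + 0.046007 = 0.165318
Normalizer over all consistent configurations: 0.08*0.82*0.73 + 0.4664*0.82*0.27 + 0.908*0.18*0.73 + 0.94664*0.18*0.27 = 0.316467
Posterior = 0.165318 / 0.316467 ≈ 0.5224

Now condition on the additional information:
P(traffic spike | viral social-media post) = 0.4664*0.82 + 0.94664*0.18 = 0.382448 + 0.170395 = 0.552843
Restricting to configurations with newsletter send present: 0.94664*0.18 = 0.170395.
So P(newsletter send | traffic spike, viral social-media post) = 0.170395/0.552843 ≈ 0.3082.
This is intercausal reasoning (explaining away): once viral social-media post accounts for the traffic spike, newsletter send becomes less likely.

P(newsletter send | traffic spike) ≈ 0.5224; P(newsletter send | traffic spike, viral social-media post) ≈ 0.3082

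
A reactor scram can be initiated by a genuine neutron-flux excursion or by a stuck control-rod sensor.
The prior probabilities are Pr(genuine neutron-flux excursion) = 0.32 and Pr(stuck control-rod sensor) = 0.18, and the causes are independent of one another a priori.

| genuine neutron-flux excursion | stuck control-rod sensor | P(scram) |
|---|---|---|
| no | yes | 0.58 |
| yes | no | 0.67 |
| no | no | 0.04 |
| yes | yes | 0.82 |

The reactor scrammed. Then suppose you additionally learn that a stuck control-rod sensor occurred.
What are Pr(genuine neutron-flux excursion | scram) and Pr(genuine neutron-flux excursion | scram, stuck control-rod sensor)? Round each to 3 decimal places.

Pr(genuine neutron-flux excursion | scram) ≈ 0.705; Pr(genuine neutron-flux excursion | scram, stuck control-rod sensor) ≈ 0.400

Numerator (weight on configurations with genuine neutron-flux excursion): 0.175808 + 0.047232 = 0.223040
Denominator P(scram): 0.04*0.68*0.82 + 0.58*0.68*0.18 + 0.67*0.32*0.82 + 0.82*0.32*0.18 = 0.316336
P(genuine neutron-flux excursion | scram) = 0.223040/0.316336 ≈ 0.705

Now condition on the additional information:
P(scram | stuck control-rod sensor) = 0.58·0.68 + 0.82·0.32 = 0.394400 + 0.262400 = 0.656800
The genuine neutron-flux excursion-present share is 0.82·0.32 = 0.262400.
P(genuine neutron-flux excursion | scram, stuck control-rod sensor) = 0.262400 / 0.656800 ≈ 0.400
Conditioning on stuck control-rod sensor lowers the posterior on genuine neutron-flux excursion: the classic explaining-away effect in a common-effect structure.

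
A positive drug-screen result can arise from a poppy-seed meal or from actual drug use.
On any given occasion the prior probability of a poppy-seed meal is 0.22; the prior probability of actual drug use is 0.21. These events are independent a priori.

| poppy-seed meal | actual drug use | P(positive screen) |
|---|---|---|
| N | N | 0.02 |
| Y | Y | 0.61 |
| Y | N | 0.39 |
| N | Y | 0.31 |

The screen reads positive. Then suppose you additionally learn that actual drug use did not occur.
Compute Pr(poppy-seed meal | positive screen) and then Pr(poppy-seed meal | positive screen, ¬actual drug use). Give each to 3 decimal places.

Pr(poppy-seed meal | positive screen) ≈ 0.603; Pr(poppy-seed meal | positive screen, ¬actual drug use) ≈ 0.846

By total probability over the 4 (poppy-seed meal, actual drug use) configurations:
  P(positive screen) = 0.02·0.78·0.79 + 0.31·0.78·0.21 + 0.39·0.22·0.79 + 0.61·0.22·0.21
        = 0.012324 + 0.050778 + 0.067782 + 0.028182 = 0.159066
The terms with poppy-seed meal present sum to 0.095964, so
  P(poppy-seed meal | positive screen) = 0.095964 / 0.159066 ≈ 0.603

Now also conditioning on actual drug use≠true:
By total probability over both values of poppy-seed meal:
  P(positive screen | ¬actual drug use) = 0.02*0.78 + 0.39*0.22
        = 0.015600 + 0.085800 = 0.101400
Configurations with poppy-seed meal contribute 0.085800, so
  P(poppy-seed meal | positive screen, ¬actual drug use) = 0.085800 / 0.101400 ≈ 0.846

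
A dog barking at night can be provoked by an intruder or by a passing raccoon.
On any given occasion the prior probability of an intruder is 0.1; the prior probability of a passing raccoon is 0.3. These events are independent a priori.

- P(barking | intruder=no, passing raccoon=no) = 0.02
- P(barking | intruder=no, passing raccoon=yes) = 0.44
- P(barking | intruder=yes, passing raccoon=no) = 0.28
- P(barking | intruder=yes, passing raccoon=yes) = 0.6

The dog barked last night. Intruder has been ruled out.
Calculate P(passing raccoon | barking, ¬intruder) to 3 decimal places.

Weight on passing raccoon=true, given the evidence: 0.44*0.3 = 0.132000
The normalizing constant is 0.02*0.7 + 0.44*0.3 = 0.146000
Posterior = 0.132000 / 0.146000 ≈ 0.904

P(passing raccoon | barking, ¬intruder) ≈ 0.904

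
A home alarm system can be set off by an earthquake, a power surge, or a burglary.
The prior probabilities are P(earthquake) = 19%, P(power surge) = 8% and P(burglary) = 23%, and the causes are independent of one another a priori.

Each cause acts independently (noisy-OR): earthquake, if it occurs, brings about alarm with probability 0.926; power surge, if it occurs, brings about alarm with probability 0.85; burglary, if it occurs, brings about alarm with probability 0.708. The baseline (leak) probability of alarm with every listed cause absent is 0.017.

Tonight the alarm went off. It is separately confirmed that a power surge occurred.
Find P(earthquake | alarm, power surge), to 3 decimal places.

Under noisy-OR, P(alarm | causes) = 1 − (1−0.017)·∏(1−qᵢ) over the active causes.
P(alarm | power surge) = 0.85255·0.81·0.77 + 0.956945·0.81·0.23 + 0.989089·0.19·0.77 + 0.996814·0.19·0.23 = 0.531735 + 0.178279 + 0.144704 + 0.043561 = 0.898279
The earthquake-present share is 0.144704 + 0.043561 = 0.188265.
P(earthquake | alarm, power surge) = 0.188265 / 0.898279 ≈ 0.210

P(earthquake | alarm, power surge) ≈ 0.210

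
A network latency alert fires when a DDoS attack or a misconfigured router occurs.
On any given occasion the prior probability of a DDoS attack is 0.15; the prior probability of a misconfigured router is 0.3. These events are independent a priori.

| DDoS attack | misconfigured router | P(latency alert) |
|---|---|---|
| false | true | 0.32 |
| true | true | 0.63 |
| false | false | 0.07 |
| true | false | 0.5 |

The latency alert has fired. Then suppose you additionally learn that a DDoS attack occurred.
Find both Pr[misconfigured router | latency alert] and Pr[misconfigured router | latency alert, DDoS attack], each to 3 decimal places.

Pr[misconfigured router | latency alert] ≈ 0.539; Pr[misconfigured router | latency alert, DDoS attack] ≈ 0.351

P(latency alert) = 0.07*0.85*0.7 + 0.32*0.85*0.3 + 0.5*0.15*0.7 + 0.63*0.15*0.3 = 0.041650 + 0.081600 + 0.052500 + 0.028350 = 0.204100
Of this, 0.109950 comes from 0.081600 + 0.028350 (the misconfigured router=true cases).
Hence the posterior is 0.109950/0.204100 ≈ 0.539.

Now condition on the additional information:
Enumerate both values of misconfigured router and weight by the priors:
  P(latency alert | DDoS attack) = 0.5·0.7 + 0.63·0.3
        = 0.350000 + 0.189000 = 0.539000
Keeping only the misconfigured router-present terms gives 0.189000, so
  P(misconfigured router | latency alert, DDoS attack) = 0.189000 / 0.539000 ≈ 0.351
Conditioning on DDoS attack lowers the posterior on misconfigured router: the classic explaining-away effect in a common-effect structure.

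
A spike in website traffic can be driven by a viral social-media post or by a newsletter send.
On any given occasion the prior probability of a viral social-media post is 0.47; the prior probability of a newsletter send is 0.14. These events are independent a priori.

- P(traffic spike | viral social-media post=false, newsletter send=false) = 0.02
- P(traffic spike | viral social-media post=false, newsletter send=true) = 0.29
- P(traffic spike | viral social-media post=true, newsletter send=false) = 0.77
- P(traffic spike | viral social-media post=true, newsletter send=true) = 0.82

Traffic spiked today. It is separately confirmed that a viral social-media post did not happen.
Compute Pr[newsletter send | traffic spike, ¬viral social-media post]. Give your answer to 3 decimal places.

P(traffic spike | ¬viral social-media post) = 0.02×0.86 + 0.29×0.14 = 0.017200 + 0.040600 = 0.057800
The newsletter send-present share is 0.29×0.14 = 0.040600.
P(newsletter send | traffic spike, ¬viral social-media post) = 0.040600 / 0.057800 ≈ 0.702

Pr[newsletter send | traffic spike, ¬viral social-media post] ≈ 0.702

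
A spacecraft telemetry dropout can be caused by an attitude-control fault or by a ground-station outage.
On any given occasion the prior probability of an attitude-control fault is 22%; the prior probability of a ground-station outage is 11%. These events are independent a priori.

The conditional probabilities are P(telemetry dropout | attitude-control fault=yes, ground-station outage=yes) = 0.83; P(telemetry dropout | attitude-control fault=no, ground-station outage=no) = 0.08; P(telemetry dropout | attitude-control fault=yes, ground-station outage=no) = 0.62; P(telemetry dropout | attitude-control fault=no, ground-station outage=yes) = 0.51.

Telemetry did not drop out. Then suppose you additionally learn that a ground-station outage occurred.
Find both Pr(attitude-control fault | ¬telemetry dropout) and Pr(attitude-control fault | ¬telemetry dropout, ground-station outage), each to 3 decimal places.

For the numerator, keep only attitude-control fault=true terms: 0.074404 + 0.004114 = 0.078518
The normalizing constant is 0.92×0.78×0.89 + 0.49×0.78×0.11 + 0.38×0.22×0.89 + 0.17×0.22×0.11 = 0.759224
Posterior = 0.078518 / 0.759224 ≈ 0.103

Now also conditioning on ground-station outage=true:
For the numerator, keep only attitude-control fault=true terms: 0.17×0.22 = 0.037400
Normalizer over all consistent configurations: 0.49×0.78 + 0.17×0.22 = 0.419600
Posterior = 0.037400 / 0.419600 ≈ 0.089

Pr(attitude-control fault | ¬telemetry dropout) ≈ 0.103; Pr(attitude-control fault | ¬telemetry dropout, ground-station outage) ≈ 0.089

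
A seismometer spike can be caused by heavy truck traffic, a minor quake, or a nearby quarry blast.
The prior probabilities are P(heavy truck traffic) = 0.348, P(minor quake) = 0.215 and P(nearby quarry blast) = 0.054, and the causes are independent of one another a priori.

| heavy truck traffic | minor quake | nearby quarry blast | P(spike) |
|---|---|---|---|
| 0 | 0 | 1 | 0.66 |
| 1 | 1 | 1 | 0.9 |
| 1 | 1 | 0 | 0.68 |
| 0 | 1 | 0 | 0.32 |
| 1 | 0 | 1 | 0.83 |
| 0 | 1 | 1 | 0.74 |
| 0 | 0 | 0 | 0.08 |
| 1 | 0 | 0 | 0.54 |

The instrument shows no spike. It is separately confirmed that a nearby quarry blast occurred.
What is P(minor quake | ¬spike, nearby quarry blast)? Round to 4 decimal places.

P(minor quake | ¬spike, nearby quarry blast) ≈ 0.1662

Numerator (weight on configurations with minor quake): 0.036447 + 0.007482 = 0.043929
The normalizing constant is 0.34·0.652·0.785 + 0.26·0.652·0.215 + 0.17·0.348·0.785 + 0.1·0.348·0.215 = 0.264389
Posterior = 0.043929 / 0.264389 ≈ 0.1662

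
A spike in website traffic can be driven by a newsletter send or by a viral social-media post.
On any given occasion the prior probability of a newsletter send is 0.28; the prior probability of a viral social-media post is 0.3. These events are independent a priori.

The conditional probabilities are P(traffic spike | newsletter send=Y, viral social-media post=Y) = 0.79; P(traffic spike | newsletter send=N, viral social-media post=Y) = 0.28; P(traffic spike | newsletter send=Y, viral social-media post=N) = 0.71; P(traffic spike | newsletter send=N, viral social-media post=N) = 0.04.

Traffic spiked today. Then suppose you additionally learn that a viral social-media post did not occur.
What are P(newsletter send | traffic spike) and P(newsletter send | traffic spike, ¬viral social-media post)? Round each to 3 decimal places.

P(newsletter send | traffic spike) ≈ 0.718; P(newsletter send | traffic spike, ¬viral social-media post) ≈ 0.873

Weight on newsletter send=true, given the evidence: 0.139160 + 0.066360 = 0.205520
The normalizing constant is 0.04×0.72×0.7 + 0.28×0.72×0.3 + 0.71×0.28×0.7 + 0.79×0.28×0.3 = 0.286160
Posterior = 0.205520 / 0.286160 ≈ 0.718

Now condition on the additional information:
Sum P(traffic spike|·) weighted by the priors over both values of newsletter send:
  P(traffic spike | ¬viral social-media post) = 0.04*0.72 + 0.71*0.28
        = 0.028800 + 0.198800 = 0.227600
Keeping only the newsletter send-present terms gives 0.198800, so
  P(newsletter send | traffic spike, ¬viral social-media post) = 0.198800 / 0.227600 ≈ 0.873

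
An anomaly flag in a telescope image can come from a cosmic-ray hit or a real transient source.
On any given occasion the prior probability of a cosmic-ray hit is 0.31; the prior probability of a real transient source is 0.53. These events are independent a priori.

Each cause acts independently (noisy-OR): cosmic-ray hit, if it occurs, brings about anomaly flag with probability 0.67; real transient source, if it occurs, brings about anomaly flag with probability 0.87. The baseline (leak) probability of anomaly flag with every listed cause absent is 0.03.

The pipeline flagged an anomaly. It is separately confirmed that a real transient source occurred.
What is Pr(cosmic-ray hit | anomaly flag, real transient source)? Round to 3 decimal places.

Under noisy-OR, P(anomaly flag | causes) = 1 − (1−0.03)·∏(1−qᵢ) over the active causes.
P(anomaly flag | real transient source) = 0.8739·0.69 + 0.958387·0.31 = 0.602991 + 0.297100 = 0.900091
Of this, 0.297100 comes from 0.958387·0.31 (the cosmic-ray hit=true cases).
Hence the posterior is 0.297100/0.900091 ≈ 0.330.

Pr(cosmic-ray hit | anomaly flag, real transient source) ≈ 0.330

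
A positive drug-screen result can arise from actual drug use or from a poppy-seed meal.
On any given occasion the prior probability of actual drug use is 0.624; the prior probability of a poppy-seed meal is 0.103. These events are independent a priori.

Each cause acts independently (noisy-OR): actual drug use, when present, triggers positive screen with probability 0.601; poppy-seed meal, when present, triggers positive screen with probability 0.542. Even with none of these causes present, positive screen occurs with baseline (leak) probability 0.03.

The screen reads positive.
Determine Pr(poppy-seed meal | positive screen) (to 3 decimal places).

Pr(poppy-seed meal | positive screen) ≈ 0.174

Under noisy-OR, P(positive screen | causes) = 1 − (1−0.03)·∏(1−qᵢ) over the active causes.
P(positive screen) = 0.03*0.376*0.897 + 0.55574*0.376*0.103 + 0.61297*0.624*0.897 + 0.82274*0.624*0.103 = 0.010118 + 0.021523 + 0.343096 + 0.052879 = 0.427616
The poppy-seed meal-present share is 0.021523 + 0.052879 = 0.074402.
P(poppy-seed meal | positive screen) = 0.074402 / 0.427616 ≈ 0.174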